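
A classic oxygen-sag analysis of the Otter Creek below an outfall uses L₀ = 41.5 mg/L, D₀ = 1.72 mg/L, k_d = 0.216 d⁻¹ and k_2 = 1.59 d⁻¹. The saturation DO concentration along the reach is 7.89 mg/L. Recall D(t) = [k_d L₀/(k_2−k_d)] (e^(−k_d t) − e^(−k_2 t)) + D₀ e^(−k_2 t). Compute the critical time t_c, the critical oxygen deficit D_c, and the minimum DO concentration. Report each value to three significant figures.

t_c ≈ 1.23 d; D_c ≈ 4.32 mg/L; min DO ≈ 3.57 mg/L

At the critical point dD/dt = 0, so k_d L₀ e^(−k_d t) = k_2 D. Substituting D(t) from the Streeter–Phelps equation and solving for t gives
t_c = ln[(k_2/k_d)(1 − D₀(k_2−k_d)/(k_d L₀))] / (k_2−k_d).
Here k_2−k_d = 1.374 d⁻¹ and 1 − D₀(k_2−k_d)/(k_d L₀) = 1 − 1.72×1.374/(0.216×41.5) = 0.7364, so
t_c = ln(7.361 × 0.7364) / 1.374 = 1.690 / 1.374 = 1.230 d.
D_c = (k_d/k_2) L₀ e^(−k_d t_c) = (0.216/1.59) × 41.5 × e^(−0.216×1.230) = 0.1358 × 41.5 × 0.7667 = 4.322 mg/L.
Minimum DO = C_s − D_c = 7.89 − 4.322 = 3.568 mg/L.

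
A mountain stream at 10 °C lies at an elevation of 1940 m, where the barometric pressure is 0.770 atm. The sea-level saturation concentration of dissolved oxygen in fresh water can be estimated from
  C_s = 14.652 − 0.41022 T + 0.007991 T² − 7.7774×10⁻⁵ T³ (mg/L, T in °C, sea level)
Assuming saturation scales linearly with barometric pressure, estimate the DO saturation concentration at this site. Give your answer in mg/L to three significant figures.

At sea level: C_s = 14.652 − 0.41022×10 + 0.007991×10² − 7.7774×10⁻⁵×10³ = 11.27 mg/L.
Pressure correction: C_s' = 11.27 × 0.770 = 8.679 mg/L.

C_s ≈ 8.68 mg/L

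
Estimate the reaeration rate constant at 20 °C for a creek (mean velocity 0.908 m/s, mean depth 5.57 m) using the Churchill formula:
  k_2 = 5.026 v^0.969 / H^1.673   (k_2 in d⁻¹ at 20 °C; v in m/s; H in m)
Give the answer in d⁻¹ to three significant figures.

k_2 = 5.026 × 0.908^0.969 / 5.57^1.673 = 5.026 × 0.9107 / 17.69 = 0.2587 d⁻¹.

k_2 ≈ 0.259 d⁻¹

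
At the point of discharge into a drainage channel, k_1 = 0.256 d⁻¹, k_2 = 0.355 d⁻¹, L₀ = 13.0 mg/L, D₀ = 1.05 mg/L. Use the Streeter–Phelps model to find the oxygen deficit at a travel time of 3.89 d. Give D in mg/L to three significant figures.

k_1 L₀/(k_2−k_1) = 0.256×13.0/(0.355−0.256) = 3.328/0.09900 = 33.62 mg/L.
e^(−k_1 t) = e^(−0.256×3.890) = 0.3694; e^(−k_2 t) = e^(−0.355×3.890) = 0.2513.
D = 33.62 × (0.3694 − 0.2513) + 1.05 × 0.2513 = 3.969 + 0.2639 = 4.233 mg/L.

D ≈ 4.23 mg/L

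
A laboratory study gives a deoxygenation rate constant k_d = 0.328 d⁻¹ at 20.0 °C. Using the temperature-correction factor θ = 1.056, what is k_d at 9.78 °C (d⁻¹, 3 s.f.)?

k_d ≈ 0.188 d⁻¹

k_d(T₂) = k_d(T₁) · θ^(T₂−T₁) = 0.328 × 1.056^(9.78−20.0)
= 0.328 × 1.056^-10.2 = 0.328 × 0.5730 = 0.1879 d⁻¹.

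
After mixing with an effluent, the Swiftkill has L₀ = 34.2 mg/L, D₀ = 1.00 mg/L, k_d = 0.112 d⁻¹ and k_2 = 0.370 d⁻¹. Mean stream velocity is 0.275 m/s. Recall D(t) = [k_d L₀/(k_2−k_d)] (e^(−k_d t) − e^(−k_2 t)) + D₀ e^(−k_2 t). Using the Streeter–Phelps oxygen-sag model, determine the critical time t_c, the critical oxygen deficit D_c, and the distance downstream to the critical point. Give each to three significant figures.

t_c ≈ 4.36 d; D_c ≈ 6.35 mg/L; x_c ≈ 104 km

With k_2/k_d = 3.304 and 1 − D₀(k_2−k_d)/(k_d L₀) = 0.9326,
t_c = ln(3.304 × 0.9326) / (0.370 − 0.112) = ln(3.081) / 0.2580 = 1.125/0.2580 = 4.362 d.
L(t_c) = L₀ e^(−k_d t_c) = 34.2 × 0.6136 = 20.98 mg/L, and at the critical point k_2 D_c = k_d L, so D_c = (0.112/0.370) × 20.98 = 6.352 mg/L.
x_c = v t_c = 0.275 m/s × 4.362 d × 86400 s/d = 103600 m ≈ 104 km.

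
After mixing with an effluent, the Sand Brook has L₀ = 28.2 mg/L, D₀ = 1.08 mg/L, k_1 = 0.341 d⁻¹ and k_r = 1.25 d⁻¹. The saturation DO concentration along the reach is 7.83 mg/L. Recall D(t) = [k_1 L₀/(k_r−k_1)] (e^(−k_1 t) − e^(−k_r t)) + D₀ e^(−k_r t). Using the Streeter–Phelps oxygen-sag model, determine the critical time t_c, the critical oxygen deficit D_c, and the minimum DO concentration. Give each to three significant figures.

t_c = [1/(k_r−k_1)] ln[(k_r/k_1)(1 − D₀(k_r−k_1)/(k_1 L₀))]
= [1/(1.25−0.341)] ln[(1.25/0.341)(1 − 1.08×0.9090/(0.341×28.2))]
= (1/0.9090) ln[3.666 × 0.8979] = 1.100 × ln(3.291) = 1.100 × 1.191 = 1.311 d.
D_c = (k_1/k_r) L₀ e^(−k_1 t_c) = (0.341/1.25) × 28.2 × e^(−0.341×1.311) = 0.2728 × 28.2 × 0.6396 = 4.920 mg/L.
Minimum DO = C_s − D_c = 7.83 − 4.920 = 2.910 mg/L.

t_c ≈ 1.31 d; D_c ≈ 4.92 mg/L; min DO ≈ 2.91 mg/L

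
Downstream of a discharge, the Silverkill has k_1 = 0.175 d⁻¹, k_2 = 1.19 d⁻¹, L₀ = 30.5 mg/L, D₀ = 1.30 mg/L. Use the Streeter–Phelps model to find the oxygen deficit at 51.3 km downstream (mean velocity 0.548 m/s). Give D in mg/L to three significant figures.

Travel time t = x/v = 51.3 km / (0.548 m/s) = 51300 m / 0.548 m/s = 93610 s = 1.083 d.
k_1 L₀/(k_2−k_1) = 0.175×30.5/(1.19−0.175) = 5.337/1.015 = 5.259 mg/L.
e^(−k_1 t) = e^(−0.175×1.083) = 0.8273; e^(−k_2 t) = e^(−1.19×1.083) = 0.2755.
D = 5.259 × (0.8273 − 0.2755) + 1.30 × 0.2755 = 2.902 + 0.3581 = 3.260 mg/L.

D ≈ 3.26 mg/L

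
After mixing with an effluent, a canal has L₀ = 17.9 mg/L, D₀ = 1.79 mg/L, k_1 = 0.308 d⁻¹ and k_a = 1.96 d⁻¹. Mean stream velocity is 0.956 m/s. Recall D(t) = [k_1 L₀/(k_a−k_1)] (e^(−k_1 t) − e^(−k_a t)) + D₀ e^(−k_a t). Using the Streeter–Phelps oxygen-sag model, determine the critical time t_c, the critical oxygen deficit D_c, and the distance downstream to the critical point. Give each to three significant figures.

t_c ≈ 0.655 d; D_c ≈ 2.30 mg/L; x_c ≈ 54.1 km

With k_a/k_1 = 6.364 and 1 − D₀(k_a−k_1)/(k_1 L₀) = 0.4636,
t_c = ln(6.364 × 0.4636) / (1.96 − 0.308) = ln(2.950) / 1.652 = 1.082/1.652 = 0.6549 d.
L(t_c) = L₀ e^(−k_1 t_c) = 17.9 × 0.8173 = 14.63 mg/L, and at the critical point k_a D_c = k_1 L, so D_c = (0.308/1.96) × 14.63 = 2.299 mg/L.
x_c = v t_c = 0.956 m/s × 0.6549 d × 86400 s/d = 54100 m ≈ 54.1 km.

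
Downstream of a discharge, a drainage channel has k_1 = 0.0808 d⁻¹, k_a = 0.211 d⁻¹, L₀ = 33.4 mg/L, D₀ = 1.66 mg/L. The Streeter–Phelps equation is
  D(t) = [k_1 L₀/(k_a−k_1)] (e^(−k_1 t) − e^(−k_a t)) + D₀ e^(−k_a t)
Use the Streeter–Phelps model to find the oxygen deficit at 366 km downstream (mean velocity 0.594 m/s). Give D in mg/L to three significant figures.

Travel time t = x/v = 366 km / (0.594 m/s) = 366000 m / 0.594 m/s = 616200 s = 7.132 d.
k_1 L₀/(k_a−k_1) = 0.0808×33.4/(0.211−0.0808) = 2.699/0.1302 = 20.73 mg/L.
e^(−k_1 t) = e^(−0.0808×7.132) = 0.5620; e^(−k_a t) = e^(−0.211×7.132) = 0.2221.
D = 20.73 × (0.5620 − 0.2221) + 1.66 × 0.2221 = 7.046 + 0.3686 = 7.415 mg/L.

D ≈ 7.41 mg/L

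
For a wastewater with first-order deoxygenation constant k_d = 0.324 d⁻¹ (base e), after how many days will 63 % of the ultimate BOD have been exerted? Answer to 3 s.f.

y/L₀ = 1 − e^(−k_d t) = 0.63 ⇒ e^(−k_d t) = 0.370
t = −ln(0.370) / 0.324 = 0.9943 / 0.324 = 3.069 d.

t ≈ 3.07 d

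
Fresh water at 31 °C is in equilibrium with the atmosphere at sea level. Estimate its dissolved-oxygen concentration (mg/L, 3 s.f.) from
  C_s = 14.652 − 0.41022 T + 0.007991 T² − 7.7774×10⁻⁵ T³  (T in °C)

C_s ≈ 7.30 mg/L

C_s = 14.652 − 0.41022×31 + 0.007991×31² − 7.7774×10⁻⁵×31³ = 7.298 mg/L.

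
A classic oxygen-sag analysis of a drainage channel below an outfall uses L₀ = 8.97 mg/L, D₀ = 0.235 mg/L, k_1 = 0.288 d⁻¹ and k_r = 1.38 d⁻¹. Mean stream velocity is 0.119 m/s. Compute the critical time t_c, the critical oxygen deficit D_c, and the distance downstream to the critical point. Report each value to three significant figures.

t_c ≈ 1.34 d; D_c ≈ 1.27 mg/L; x_c ≈ 13.8 km

At the critical point dD/dt = 0, so k_1 L₀ e^(−k_1 t) = k_r D. Substituting D(t) from the Streeter–Phelps equation and solving for t gives
t_c = ln[(k_r/k_1)(1 − D₀(k_r−k_1)/(k_1 L₀))] / (k_r−k_1).
Here k_r−k_1 = 1.092 d⁻¹ and 1 − D₀(k_r−k_1)/(k_1 L₀) = 1 − 0.235×1.092/(0.288×8.97) = 0.9007, so
t_c = ln(4.792 × 0.9007) / 1.092 = 1.462 / 1.092 = 1.339 d.
L(t_c) = L₀ e^(−k_1 t_c) = 8.97 × 0.6800 = 6.100 mg/L, and at the critical point k_r D_c = k_1 L, so D_c = (0.288/1.38) × 6.100 = 1.273 mg/L.
x_c = v t_c = 0.119 m/s × 1.339 d × 86400 s/d = 13770 m ≈ 13.8 km.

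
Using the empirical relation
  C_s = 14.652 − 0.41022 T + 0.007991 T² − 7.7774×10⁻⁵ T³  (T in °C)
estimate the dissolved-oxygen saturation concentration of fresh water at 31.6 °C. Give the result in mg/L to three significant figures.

C_s = 14.652 − 0.41022×31.6 + 0.007991×31.6² − 7.7774×10⁻⁵×31.6³ = 7.214 mg/L.

C_s ≈ 7.21 mg/L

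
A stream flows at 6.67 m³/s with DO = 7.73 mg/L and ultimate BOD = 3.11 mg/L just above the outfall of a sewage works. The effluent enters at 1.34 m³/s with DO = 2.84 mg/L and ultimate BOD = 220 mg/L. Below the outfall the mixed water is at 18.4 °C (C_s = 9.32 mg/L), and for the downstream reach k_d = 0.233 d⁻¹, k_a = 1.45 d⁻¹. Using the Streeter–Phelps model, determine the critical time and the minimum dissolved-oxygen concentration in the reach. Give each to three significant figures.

Mixed DO = (6.67×7.73 + 1.34×2.84)/(6.67+1.34) = 55.36/8.010 = 6.912 mg/L.
Mixed L₀ = (6.67×3.11 + 1.34×220)/(8.010) = 315.5/8.010 = 39.39 mg/L.
Initial deficit D₀ = C_s − DO₀ = 9.32 − 6.912 = 2.408 mg/L.
t_c = (1/1.217) ln[(1.45/0.233)(1 − 2.408×1.217/(0.233×39.39))] = 0.8217 × ln(4.236) = 1.186 d.
D_c = (0.233/1.45) × 39.39 × e^(−0.233×1.186) = 0.1607 × 39.39 × 0.7585 = 4.801 mg/L.
Minimum DO = 9.32 − 4.801 = 4.519 mg/L.

t_c ≈ 1.19 d; minimum DO ≈ 4.52 mg/L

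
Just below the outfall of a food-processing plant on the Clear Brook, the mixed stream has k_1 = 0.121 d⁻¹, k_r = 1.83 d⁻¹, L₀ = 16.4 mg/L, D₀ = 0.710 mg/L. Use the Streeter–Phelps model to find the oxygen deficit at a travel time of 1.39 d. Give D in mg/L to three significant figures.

D ≈ 0.946 mg/L

k_1 L₀/(k_r−k_1) = 0.121×16.4/(1.83−0.121) = 1.984/1.709 = 1.161 mg/L.
e^(−k_1 t) = e^(−0.121×1.390) = 0.8452; e^(−k_r t) = e^(−1.83×1.390) = 0.07858.
D = 1.161 × (0.8452 − 0.07858) + 0.710 × 0.07858 = 0.8902 + 0.05579 = 0.9459 mg/L.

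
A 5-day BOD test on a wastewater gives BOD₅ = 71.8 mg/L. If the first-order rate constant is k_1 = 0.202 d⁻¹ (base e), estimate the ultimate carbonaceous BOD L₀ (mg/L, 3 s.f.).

BOD₅ = L₀(1 − e^(−5k_1)) ⇒ L₀ = BOD₅ / (1 − e^(−5×0.202))
= 71.8 / (1 − 0.3642) = 71.8 / 0.6358 = 112.9 mg/L.

L₀ ≈ 113 mg/L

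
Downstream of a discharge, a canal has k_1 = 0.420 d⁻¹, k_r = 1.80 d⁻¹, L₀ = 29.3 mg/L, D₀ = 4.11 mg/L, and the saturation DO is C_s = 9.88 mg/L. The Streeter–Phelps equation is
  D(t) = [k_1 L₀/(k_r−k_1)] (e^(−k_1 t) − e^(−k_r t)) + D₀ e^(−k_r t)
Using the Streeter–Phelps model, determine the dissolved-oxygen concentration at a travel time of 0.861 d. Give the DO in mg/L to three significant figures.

DO ≈ 4.69 mg/L

k_1 L₀/(k_r−k_1) = 0.420×29.3/(1.80−0.420) = 12.31/1.380 = 8.917 mg/L.
e^(−k_1 t) = e^(−0.420×0.8610) = 0.6965; e^(−k_r t) = e^(−1.80×0.8610) = 0.2123.
D = 8.917 × (0.6965 − 0.2123) + 4.11 × 0.2123 = 4.318 + 0.8725 = 5.191 mg/L.
DO = C_s − D = 9.88 − 5.191 = 4.689 mg/L.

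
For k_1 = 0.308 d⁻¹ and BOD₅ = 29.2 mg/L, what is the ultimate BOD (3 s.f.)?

L₀ ≈ 37.2 mg/L

BOD₅ = L₀(1 − e^(−5k_1)) ⇒ L₀ = BOD₅ / (1 − e^(−5×0.308))
= 29.2 / (1 − 0.2144) = 29.2 / 0.7856 = 37.17 mg/L.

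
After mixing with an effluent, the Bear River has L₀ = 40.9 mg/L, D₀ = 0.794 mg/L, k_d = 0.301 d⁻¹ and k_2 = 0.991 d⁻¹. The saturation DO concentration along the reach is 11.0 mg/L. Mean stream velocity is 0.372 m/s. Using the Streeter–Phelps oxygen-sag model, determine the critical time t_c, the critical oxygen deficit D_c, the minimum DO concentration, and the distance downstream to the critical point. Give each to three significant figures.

With k_2/k_d = 3.292 and 1 − D₀(k_2−k_d)/(k_d L₀) = 0.9555,
t_c = ln(3.292 × 0.9555) / (0.991 − 0.301) = ln(3.146) / 0.6900 = 1.146/0.6900 = 1.661 d.
D_c = (k_d/k_2) L₀ e^(−k_d t_c) = (0.301/0.991) × 40.9 × e^(−0.301×1.661) = 0.3037 × 40.9 × 0.6066 = 7.535 mg/L.
Minimum DO = C_s − D_c = 11.0 − 7.535 = 3.465 mg/L.
x_c = v t_c = 0.372 m/s × 1.661 d × 86400 s/d = 53390 m ≈ 53.4 km.

t_c ≈ 1.66 d; D_c ≈ 7.54 mg/L; min DO ≈ 3.46 mg/L; x_c ≈ 53.4 km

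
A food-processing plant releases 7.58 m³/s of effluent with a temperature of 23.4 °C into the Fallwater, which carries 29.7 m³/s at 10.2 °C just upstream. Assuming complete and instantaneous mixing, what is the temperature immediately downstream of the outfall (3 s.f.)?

Flow-weighted mixing: C = (Q_r C_r + Q_w C_w)/(Q_r + Q_w)
= (29.7×10.2 + 7.58×23.4)/(29.7 + 7.58) = 480.3/37.28 = 12.88 °C.

12.9 °C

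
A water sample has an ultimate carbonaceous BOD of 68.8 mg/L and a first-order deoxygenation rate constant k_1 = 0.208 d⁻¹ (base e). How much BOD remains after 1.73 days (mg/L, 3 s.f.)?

L ≈ 48.0 mg/L

L_t = L₀ e^(−k_1 t) = 68.8 × e^(−0.208×1.73) = 68.8 × 0.6978 = 48.01 mg/L.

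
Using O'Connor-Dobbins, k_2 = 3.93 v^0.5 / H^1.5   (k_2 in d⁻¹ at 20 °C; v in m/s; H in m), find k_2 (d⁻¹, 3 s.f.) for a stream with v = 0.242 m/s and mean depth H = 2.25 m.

k_2 = 3.93 × 0.242^0.5 / 2.25^1.5 = 3.93 × 0.4919 / 3.375 = 0.5728 d⁻¹.

k_2 ≈ 0.573 d⁻¹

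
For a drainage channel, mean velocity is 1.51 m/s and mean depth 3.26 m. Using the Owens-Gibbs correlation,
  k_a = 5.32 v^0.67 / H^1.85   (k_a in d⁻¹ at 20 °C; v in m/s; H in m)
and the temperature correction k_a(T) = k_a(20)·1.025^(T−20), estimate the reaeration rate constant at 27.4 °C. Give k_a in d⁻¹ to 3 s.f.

k_a ≈ 0.946 d⁻¹

k_a(20) = 5.32 × 1.51^0.67 / 3.26^1.85 = 5.32 × 1.318 / 8.901 = 0.7877 d⁻¹.
k_a(27.4) = 0.7877 × 1.025^(27.4−20) = 0.7877 × 1.200 = 0.9456 d⁻¹.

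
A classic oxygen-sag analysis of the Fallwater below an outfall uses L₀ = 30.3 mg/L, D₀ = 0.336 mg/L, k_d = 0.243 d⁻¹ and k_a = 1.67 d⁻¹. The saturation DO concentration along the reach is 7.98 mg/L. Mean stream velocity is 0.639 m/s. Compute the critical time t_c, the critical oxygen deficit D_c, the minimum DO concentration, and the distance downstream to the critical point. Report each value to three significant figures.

t_c = [1/(k_a−k_d)] ln[(k_a/k_d)(1 − D₀(k_a−k_d)/(k_d L₀))]
= [1/(1.67−0.243)] ln[(1.67/0.243)(1 − 0.336×1.427/(0.243×30.3))]
= (1/1.427) ln[6.872 × 0.9349] = 0.7008 × ln(6.425) = 0.7008 × 1.860 = 1.304 d.
D_c = (k_d/k_a) L₀ e^(−k_d t_c) = (0.243/1.67) × 30.3 × e^(−0.243×1.304) = 0.1455 × 30.3 × 0.7285 = 3.212 mg/L.
Minimum DO = C_s − D_c = 7.98 − 3.212 = 4.768 mg/L.
x_c = v t_c = 0.639 m/s × 1.304 d × 86400 s/d = 71970 m ≈ 72.0 km.

t_c ≈ 1.30 d; D_c ≈ 3.21 mg/L; min DO ≈ 4.77 mg/L; x_c ≈ 72.0 km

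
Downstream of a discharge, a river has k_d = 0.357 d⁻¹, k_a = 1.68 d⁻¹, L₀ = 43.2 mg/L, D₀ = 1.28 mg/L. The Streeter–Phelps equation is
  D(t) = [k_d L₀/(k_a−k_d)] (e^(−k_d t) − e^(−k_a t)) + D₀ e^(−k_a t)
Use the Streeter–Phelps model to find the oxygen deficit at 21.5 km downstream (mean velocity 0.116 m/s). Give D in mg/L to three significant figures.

Travel time t = x/v = 21.5 km / (0.116 m/s) = 21500 m / 0.116 m/s = 185300 s = 2.145 d.
k_d L₀/(k_a−k_d) = 0.357×43.2/(1.68−0.357) = 15.42/1.323 = 11.66 mg/L.
e^(−k_d t) = e^(−0.357×2.145) = 0.4649; e^(−k_a t) = e^(−1.68×2.145) = 0.02722.
D = 11.66 × (0.4649 − 0.02722) + 1.28 × 0.02722 = 5.103 + 0.03484 = 5.138 mg/L.

D ≈ 5.14 mg/L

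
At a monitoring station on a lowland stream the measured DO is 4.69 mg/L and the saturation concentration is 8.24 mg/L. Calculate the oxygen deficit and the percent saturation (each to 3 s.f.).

D = C_s − C = 8.24 − 4.69 = 3.55 mg/L.
% saturation = 4.69/8.24 × 100 = 56.9 %.

D ≈ 3.55 mg/L; 56.9 % saturation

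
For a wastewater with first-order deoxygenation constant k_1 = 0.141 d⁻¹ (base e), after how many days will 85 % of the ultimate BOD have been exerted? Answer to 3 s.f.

y/L₀ = 1 − e^(−k_1 t) = 0.85 ⇒ e^(−k_1 t) = 0.150
t = −ln(0.150) / 0.141 = 1.897 / 0.141 = 13.45 d.

t ≈ 13.5 d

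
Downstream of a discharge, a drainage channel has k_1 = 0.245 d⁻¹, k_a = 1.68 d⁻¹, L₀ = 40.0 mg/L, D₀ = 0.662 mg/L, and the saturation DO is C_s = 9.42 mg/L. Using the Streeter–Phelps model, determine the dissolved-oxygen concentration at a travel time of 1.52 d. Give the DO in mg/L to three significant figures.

DO ≈ 5.19 mg/L

k_1 L₀/(k_a−k_1) = 0.245×40.0/(1.68−0.245) = 9.800/1.435 = 6.829 mg/L.
e^(−k_1 t) = e^(−0.245×1.520) = 0.6891; e^(−k_a t) = e^(−1.68×1.520) = 0.07780.
D = 6.829 × (0.6891 − 0.07780) + 0.662 × 0.07780 = 4.175 + 0.05150 = 4.226 mg/L.
DO = C_s − D = 9.42 − 4.226 = 5.194 mg/L.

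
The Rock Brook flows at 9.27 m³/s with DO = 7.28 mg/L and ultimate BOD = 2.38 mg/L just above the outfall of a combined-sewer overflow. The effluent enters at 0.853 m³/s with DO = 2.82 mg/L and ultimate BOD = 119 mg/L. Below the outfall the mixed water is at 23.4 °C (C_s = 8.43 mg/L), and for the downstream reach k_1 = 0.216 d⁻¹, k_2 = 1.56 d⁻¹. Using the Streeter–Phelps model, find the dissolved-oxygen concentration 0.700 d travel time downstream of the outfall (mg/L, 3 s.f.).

Mixed DO = (9.27×7.28 + 0.853×2.82)/(9.27+0.853) = 69.89/10.12 = 6.904 mg/L.
Mixed L₀ = (9.27×2.38 + 0.853×119)/(10.12) = 123.6/10.12 = 12.21 mg/L.
Initial deficit D₀ = C_s − DO₀ = 8.43 − 6.904 = 1.526 mg/L.
D(0.700) = [0.216×12.21/(1.56−0.216)](e^(−0.216×0.700) − e^(−1.56×0.700)) + 1.526 e^(−1.56×0.700)
= 1.962 × (0.8597 − 0.3355) + 1.526 × 0.3355 = 1.540 mg/L.
DO = 8.43 − 1.540 = 6.890 mg/L.

DO ≈ 6.89 mg/L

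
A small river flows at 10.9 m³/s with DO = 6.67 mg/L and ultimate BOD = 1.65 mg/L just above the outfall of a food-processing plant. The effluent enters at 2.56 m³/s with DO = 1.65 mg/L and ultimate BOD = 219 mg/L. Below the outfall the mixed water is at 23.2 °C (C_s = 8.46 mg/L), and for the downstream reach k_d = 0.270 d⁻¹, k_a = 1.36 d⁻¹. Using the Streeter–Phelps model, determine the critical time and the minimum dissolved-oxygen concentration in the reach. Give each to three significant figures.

t_c ≈ 1.21 d; minimum DO ≈ 2.30 mg/L

Mixed DO = (10.9×6.67 + 2.56×1.65)/(10.9+2.56) = 76.93/13.46 = 5.715 mg/L.
Mixed L₀ = (10.9×1.65 + 2.56×219)/(13.46) = 578.6/13.46 = 42.99 mg/L.
Initial deficit D₀ = C_s − DO₀ = 8.46 − 5.715 = 2.745 mg/L.
t_c = (1/1.090) ln[(1.36/0.270)(1 − 2.745×1.090/(0.270×42.99))] = 0.9174 × ln(3.739) = 1.210 d.
D_c = (0.270/1.36) × 42.99 × e^(−0.270×1.210) = 0.1985 × 42.99 × 0.7213 = 6.156 mg/L.
Minimum DO = 8.46 − 6.156 = 2.304 mg/L.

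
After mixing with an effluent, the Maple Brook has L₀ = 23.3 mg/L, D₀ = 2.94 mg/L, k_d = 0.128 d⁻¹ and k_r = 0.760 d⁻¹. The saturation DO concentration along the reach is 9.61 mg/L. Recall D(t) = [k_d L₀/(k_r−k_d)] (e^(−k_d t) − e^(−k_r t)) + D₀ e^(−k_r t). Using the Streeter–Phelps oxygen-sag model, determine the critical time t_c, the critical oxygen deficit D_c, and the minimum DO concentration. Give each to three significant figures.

With k_r/k_d = 5.938 and 1 − D₀(k_r−k_d)/(k_d L₀) = 0.3770,
t_c = ln(5.938 × 0.3770) / (0.760 − 0.128) = ln(2.238) / 0.6320 = 0.8057/0.6320 = 1.275 d.
L(t_c) = L₀ e^(−k_d t_c) = 23.3 × 0.8494 = 19.79 mg/L, and at the critical point k_r D_c = k_d L, so D_c = (0.128/0.760) × 19.79 = 3.333 mg/L.
Minimum DO = C_s − D_c = 9.61 − 3.333 = 6.277 mg/L.

t_c ≈ 1.27 d; D_c ≈ 3.33 mg/L; min DO ≈ 6.28 mg/L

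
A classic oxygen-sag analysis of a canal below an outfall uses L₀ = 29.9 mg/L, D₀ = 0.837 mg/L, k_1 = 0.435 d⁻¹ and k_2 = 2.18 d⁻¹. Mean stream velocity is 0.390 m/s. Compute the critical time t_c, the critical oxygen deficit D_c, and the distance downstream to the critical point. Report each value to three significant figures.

t_c ≈ 0.855 d; D_c ≈ 4.11 mg/L; x_c ≈ 28.8 km

t_c = [1/(k_2−k_1)] ln[(k_2/k_1)(1 − D₀(k_2−k_1)/(k_1 L₀))]
= [1/(2.18−0.435)] ln[(2.18/0.435)(1 − 0.837×1.745/(0.435×29.9))]
= (1/1.745) ln[5.011 × 0.8877] = 0.5731 × ln(4.449) = 0.5731 × 1.493 = 0.8554 d.
L(t_c) = L₀ e^(−k_1 t_c) = 29.9 × 0.6893 = 20.61 mg/L, and at the critical point k_2 D_c = k_1 L, so D_c = (0.435/2.18) × 20.61 = 4.113 mg/L.
x_c = v t_c = 0.390 m/s × 0.8554 d × 86400 s/d = 28820 m ≈ 28.8 km.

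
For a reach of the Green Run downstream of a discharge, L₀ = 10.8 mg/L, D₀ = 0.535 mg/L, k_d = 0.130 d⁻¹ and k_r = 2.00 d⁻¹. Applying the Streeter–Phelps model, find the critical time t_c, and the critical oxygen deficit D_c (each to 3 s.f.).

With k_r/k_d = 15.38 and 1 − D₀(k_r−k_d)/(k_d L₀) = 0.2874,
t_c = ln(15.38 × 0.2874) / (2.00 − 0.130) = ln(4.422) / 1.870 = 1.487/1.870 = 0.7950 d.
D_c = (k_d/k_r) L₀ e^(−k_d t_c) = (0.130/2.00) × 10.8 × e^(−0.130×0.7950) = 0.06500 × 10.8 × 0.9018 = 0.6331 mg/L.

t_c ≈ 0.795 d; D_c ≈ 0.633 mg/L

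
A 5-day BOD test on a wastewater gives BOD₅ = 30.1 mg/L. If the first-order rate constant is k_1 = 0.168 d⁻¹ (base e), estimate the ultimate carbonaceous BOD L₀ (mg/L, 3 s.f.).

L₀ ≈ 53.0 mg/L

BOD₅ = L₀(1 − e^(−5k_1)) ⇒ L₀ = BOD₅ / (1 − e^(−5×0.168))
= 30.1 / (1 − 0.4317) = 30.1 / 0.5683 = 52.97 mg/L.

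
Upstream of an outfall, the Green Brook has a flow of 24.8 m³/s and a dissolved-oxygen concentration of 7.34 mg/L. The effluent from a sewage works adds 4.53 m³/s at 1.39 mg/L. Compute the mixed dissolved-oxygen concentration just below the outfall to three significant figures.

6.42 mg/L

Flow-weighted mixing: C = (Q_r C_r + Q_w C_w)/(Q_r + Q_w)
= (24.8×7.34 + 4.53×1.39)/(24.8 + 4.53) = 188.3/29.33 = 6.421 mg/L.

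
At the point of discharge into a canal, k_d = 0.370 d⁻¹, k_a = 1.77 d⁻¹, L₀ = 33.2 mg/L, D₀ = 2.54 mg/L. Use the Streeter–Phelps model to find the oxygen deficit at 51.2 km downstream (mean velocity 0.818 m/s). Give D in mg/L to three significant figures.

D ≈ 4.98 mg/L

Travel time t = x/v = 51.2 km / (0.818 m/s) = 51200 m / 0.818 m/s = 62590 s = 0.7244 d.
k_d L₀/(k_a−k_d) = 0.370×33.2/(1.77−0.370) = 12.28/1.400 = 8.774 mg/L.
e^(−k_d t) = e^(−0.370×0.7244) = 0.7649; e^(−k_a t) = e^(−1.77×0.7244) = 0.2774.
D = 8.774 × (0.7649 − 0.2774) + 2.54 × 0.2774 = 4.277 + 0.7046 = 4.982 mg/L.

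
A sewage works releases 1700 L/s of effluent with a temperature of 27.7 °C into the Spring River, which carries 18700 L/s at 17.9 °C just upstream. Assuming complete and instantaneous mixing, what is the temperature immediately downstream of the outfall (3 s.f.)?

Flow-weighted mixing: C = (Q_r C_r + Q_w C_w)/(Q_r + Q_w)
= (18700×17.9 + 1700×27.7)/(18700 + 1700) = 381800/20400 = 18.72 °C.

18.7 °C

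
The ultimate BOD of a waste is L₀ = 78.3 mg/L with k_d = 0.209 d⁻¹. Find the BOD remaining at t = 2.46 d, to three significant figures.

L ≈ 46.8 mg/L

L_t = L₀ e^(−k_d t) = 78.3 × e^(−0.209×2.46) = 78.3 × 0.5980 = 46.82 mg/L.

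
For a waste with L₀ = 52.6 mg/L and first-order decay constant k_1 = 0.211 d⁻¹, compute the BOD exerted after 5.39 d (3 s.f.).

y ≈ 35.7 mg/L

y_t = L₀(1 − e^(−k_1 t)) = 52.6 × (1 − e^(−0.211×5.39))
= 52.6 × (1 − 0.3207) = 52.6 × 0.6793 = 35.73 mg/L.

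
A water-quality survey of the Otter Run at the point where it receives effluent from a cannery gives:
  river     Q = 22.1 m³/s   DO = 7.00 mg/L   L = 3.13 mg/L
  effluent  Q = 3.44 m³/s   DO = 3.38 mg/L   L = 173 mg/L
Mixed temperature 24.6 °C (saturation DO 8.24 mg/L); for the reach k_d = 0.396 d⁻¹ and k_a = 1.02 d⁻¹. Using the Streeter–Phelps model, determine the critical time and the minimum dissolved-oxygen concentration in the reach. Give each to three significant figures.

t_c ≈ 1.34 d; minimum DO ≈ 2.30 mg/L

Mixed DO = (22.1×7.00 + 3.44×3.38)/(22.1+3.44) = 166.3/25.54 = 6.512 mg/L.
Mixed L₀ = (22.1×3.13 + 3.44×173)/(25.54) = 664.3/25.54 = 26.01 mg/L.
Initial deficit D₀ = C_s − DO₀ = 8.24 − 6.512 = 1.728 mg/L.
t_c = (1/0.6240) ln[(1.02/0.396)(1 − 1.728×0.6240/(0.396×26.01))] = 1.603 × ln(2.306) = 1.339 d.
D_c = (0.396/1.02) × 26.01 × e^(−0.396×1.339) = 0.3882 × 26.01 × 0.5884 = 5.942 mg/L.
Minimum DO = 8.24 − 5.942 = 2.298 mg/L.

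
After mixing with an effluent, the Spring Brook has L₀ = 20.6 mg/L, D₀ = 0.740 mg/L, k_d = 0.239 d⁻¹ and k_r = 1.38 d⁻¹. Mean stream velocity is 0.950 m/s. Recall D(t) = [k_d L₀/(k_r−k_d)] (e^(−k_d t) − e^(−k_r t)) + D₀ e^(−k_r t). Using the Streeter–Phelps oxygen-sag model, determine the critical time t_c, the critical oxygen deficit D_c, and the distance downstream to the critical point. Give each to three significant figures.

t_c ≈ 1.37 d; D_c ≈ 2.57 mg/L; x_c ≈ 113 km

At the critical point dD/dt = 0, so k_d L₀ e^(−k_d t) = k_r D. Substituting D(t) from the Streeter–Phelps equation and solving for t gives
t_c = ln[(k_r/k_d)(1 − D₀(k_r−k_d)/(k_d L₀))] / (k_r−k_d).
Here k_r−k_d = 1.141 d⁻¹ and 1 − D₀(k_r−k_d)/(k_d L₀) = 1 − 0.740×1.141/(0.239×20.6) = 0.8285, so
t_c = ln(5.774 × 0.8285) / 1.141 = 1.565 / 1.141 = 1.372 d.
L(t_c) = L₀ e^(−k_d t_c) = 20.6 × 0.7205 = 14.84 mg/L, and at the critical point k_r D_c = k_d L, so D_c = (0.239/1.38) × 14.84 = 2.570 mg/L.
x_c = v t_c = 0.950 m/s × 1.372 d × 86400 s/d = 112600 m ≈ 113 km.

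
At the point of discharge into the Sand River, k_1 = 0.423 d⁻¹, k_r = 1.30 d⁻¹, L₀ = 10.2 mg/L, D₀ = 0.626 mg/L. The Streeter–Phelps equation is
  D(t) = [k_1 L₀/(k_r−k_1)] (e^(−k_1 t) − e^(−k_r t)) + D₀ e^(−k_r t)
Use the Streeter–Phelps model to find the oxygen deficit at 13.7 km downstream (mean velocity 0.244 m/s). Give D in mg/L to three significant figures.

D ≈ 1.89 mg/L

Travel time t = x/v = 13.7 km / (0.244 m/s) = 13700 m / 0.244 m/s = 56150 s = 0.6499 d.
k_1 L₀/(k_r−k_1) = 0.423×10.2/(1.30−0.423) = 4.315/0.8770 = 4.920 mg/L.
e^(−k_1 t) = e^(−0.423×0.6499) = 0.7597; e^(−k_r t) = e^(−1.30×0.6499) = 0.4296.
D = 4.920 × (0.7597 − 0.4296) + 0.626 × 0.4296 = 1.624 + 0.2690 = 1.893 mg/L.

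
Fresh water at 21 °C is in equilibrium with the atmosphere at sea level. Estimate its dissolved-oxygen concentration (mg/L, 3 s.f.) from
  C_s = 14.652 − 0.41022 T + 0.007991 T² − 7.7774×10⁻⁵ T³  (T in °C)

C_s ≈ 8.84 mg/L

C_s = 14.652 − 0.41022×21 + 0.007991×21² − 7.7774×10⁻⁵×21³ = 8.841 mg/L.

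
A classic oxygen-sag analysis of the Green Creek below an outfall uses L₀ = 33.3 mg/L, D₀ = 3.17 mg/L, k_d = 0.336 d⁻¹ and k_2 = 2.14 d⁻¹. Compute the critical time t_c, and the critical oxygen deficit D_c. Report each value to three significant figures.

With k_2/k_d = 6.369 and 1 − D₀(k_2−k_d)/(k_d L₀) = 0.4889,
t_c = ln(6.369 × 0.4889) / (2.14 − 0.336) = ln(3.114) / 1.804 = 1.136/1.804 = 0.6296 d.
L(t_c) = L₀ e^(−k_d t_c) = 33.3 × 0.8093 = 26.95 mg/L, and at the critical point k_2 D_c = k_d L, so D_c = (0.336/2.14) × 26.95 = 4.231 mg/L.

t_c ≈ 0.630 d; D_c ≈ 4.23 mg/L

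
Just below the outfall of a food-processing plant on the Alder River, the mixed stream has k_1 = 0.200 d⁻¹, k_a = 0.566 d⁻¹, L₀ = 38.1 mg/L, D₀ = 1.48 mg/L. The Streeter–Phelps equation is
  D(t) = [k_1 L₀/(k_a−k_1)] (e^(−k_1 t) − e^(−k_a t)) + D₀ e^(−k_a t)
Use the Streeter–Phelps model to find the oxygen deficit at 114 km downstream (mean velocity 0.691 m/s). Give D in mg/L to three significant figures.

Travel time t = x/v = 114 km / (0.691 m/s) = 114000 m / 0.691 m/s = 165000 s = 1.909 d.
k_1 L₀/(k_a−k_1) = 0.200×38.1/(0.566−0.200) = 7.620/0.3660 = 20.82 mg/L.
e^(−k_1 t) = e^(−0.200×1.909) = 0.6826; e^(−k_a t) = e^(−0.566×1.909) = 0.3393.
D = 20.82 × (0.6826 − 0.3393) + 1.48 × 0.3393 = 7.146 + 0.5022 = 7.648 mg/L.

D ≈ 7.65 mg/L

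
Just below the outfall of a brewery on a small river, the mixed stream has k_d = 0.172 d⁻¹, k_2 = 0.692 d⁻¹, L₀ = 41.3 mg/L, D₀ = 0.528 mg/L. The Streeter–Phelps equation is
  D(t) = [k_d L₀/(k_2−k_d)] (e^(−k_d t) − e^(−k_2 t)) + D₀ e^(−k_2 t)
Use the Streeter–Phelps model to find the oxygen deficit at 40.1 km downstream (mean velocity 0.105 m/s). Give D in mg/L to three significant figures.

Travel time t = x/v = 40.1 km / (0.105 m/s) = 40100 m / 0.105 m/s = 381900 s = 4.420 d.
k_d L₀/(k_2−k_d) = 0.172×41.3/(0.692−0.172) = 7.104/0.5200 = 13.66 mg/L.
e^(−k_d t) = e^(−0.172×4.420) = 0.4675; e^(−k_2 t) = e^(−0.692×4.420) = 0.04695.
D = 13.66 × (0.4675 − 0.04695) + 0.528 × 0.04695 = 5.746 + 0.02479 = 5.770 mg/L.

D ≈ 5.77 mg/L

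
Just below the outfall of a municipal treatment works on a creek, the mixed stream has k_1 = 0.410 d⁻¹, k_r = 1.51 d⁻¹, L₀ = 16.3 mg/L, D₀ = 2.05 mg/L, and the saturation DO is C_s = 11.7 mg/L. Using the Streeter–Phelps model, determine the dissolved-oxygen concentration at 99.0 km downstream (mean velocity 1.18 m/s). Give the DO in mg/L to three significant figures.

DO ≈ 8.55 mg/L

Travel time t = x/v = 99.0 km / (1.18 m/s) = 99000 m / 1.18 m/s = 83900 s = 0.9710 d.
k_1 L₀/(k_r−k_1) = 0.410×16.3/(1.51−0.410) = 6.683/1.100 = 6.075 mg/L.
e^(−k_1 t) = e^(−0.410×0.9710) = 0.6716; e^(−k_r t) = e^(−1.51×0.9710) = 0.2308.
D = 6.075 × (0.6716 − 0.2308) + 2.05 × 0.2308 = 2.678 + 0.4731 = 3.151 mg/L.
DO = C_s − D = 11.7 − 3.151 = 8.549 mg/L.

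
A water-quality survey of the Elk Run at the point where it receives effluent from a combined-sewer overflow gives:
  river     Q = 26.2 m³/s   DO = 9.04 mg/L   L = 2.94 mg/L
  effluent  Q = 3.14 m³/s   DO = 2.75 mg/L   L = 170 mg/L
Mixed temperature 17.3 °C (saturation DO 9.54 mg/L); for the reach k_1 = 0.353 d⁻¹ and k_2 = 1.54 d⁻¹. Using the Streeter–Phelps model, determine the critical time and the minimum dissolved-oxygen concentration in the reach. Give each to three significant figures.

Mixed DO = (26.2×9.04 + 3.14×2.75)/(26.2+3.14) = 245.5/29.34 = 8.367 mg/L.
Mixed L₀ = (26.2×2.94 + 3.14×170)/(29.34) = 610.8/29.34 = 20.82 mg/L.
Initial deficit D₀ = C_s − DO₀ = 9.54 − 8.367 = 1.173 mg/L.
t_c = (1/1.187) ln[(1.54/0.353)(1 − 1.173×1.187/(0.353×20.82))] = 0.8425 × ln(3.536) = 1.064 d.
D_c = (0.353/1.54) × 20.82 × e^(−0.353×1.064) = 0.2292 × 20.82 × 0.6869 = 3.278 mg/L.
Minimum DO = 9.54 − 3.278 = 6.262 mg/L.

t_c ≈ 1.06 d; minimum DO ≈ 6.26 mg/L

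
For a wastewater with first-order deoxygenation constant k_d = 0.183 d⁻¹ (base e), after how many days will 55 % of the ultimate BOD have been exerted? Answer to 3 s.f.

t ≈ 4.36 d

y/L₀ = 1 − e^(−k_d t) = 0.55 ⇒ e^(−k_d t) = 0.450
t = −ln(0.450) / 0.183 = 0.7985 / 0.183 = 4.363 d.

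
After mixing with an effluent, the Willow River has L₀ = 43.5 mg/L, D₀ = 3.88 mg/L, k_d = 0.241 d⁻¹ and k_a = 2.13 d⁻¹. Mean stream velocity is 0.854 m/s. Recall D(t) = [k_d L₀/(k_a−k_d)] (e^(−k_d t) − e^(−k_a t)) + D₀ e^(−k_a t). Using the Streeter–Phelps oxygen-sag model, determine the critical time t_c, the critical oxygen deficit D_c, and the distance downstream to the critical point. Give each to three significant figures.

With k_a/k_d = 8.838 and 1 − D₀(k_a−k_d)/(k_d L₀) = 0.3009,
t_c = ln(8.838 × 0.3009) / (2.13 − 0.241) = ln(2.659) / 1.889 = 0.9780/1.889 = 0.5177 d.
D_c = (k_d/k_a) L₀ e^(−k_d t_c) = (0.241/2.13) × 43.5 × e^(−0.241×0.5177) = 0.1131 × 43.5 × 0.8827 = 4.344 mg/L.
x_c = v t_c = 0.854 m/s × 0.5177 d × 86400 s/d = 38200 m ≈ 38.2 km.

t_c ≈ 0.518 d; D_c ≈ 4.34 mg/L; x_c ≈ 38.2 km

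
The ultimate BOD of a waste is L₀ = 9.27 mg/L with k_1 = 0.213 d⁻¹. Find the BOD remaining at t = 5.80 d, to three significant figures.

L_t = L₀ e^(−k_1 t) = 9.27 × e^(−0.213×5.80) = 9.27 × 0.2907 = 2.695 mg/L.

L ≈ 2.69 mg/L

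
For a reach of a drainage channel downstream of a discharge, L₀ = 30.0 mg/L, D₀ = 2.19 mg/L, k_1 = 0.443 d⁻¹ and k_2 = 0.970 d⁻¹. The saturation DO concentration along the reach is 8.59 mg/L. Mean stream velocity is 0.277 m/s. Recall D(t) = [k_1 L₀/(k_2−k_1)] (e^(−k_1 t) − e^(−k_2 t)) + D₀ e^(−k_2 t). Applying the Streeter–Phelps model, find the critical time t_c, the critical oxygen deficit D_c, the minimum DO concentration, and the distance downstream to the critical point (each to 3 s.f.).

t_c ≈ 1.31 d; D_c ≈ 7.65 mg/L; min DO ≈ 0.938 mg/L; x_c ≈ 31.5 km

At the critical point dD/dt = 0, so k_1 L₀ e^(−k_1 t) = k_2 D. Substituting D(t) from the Streeter–Phelps equation and solving for t gives
t_c = ln[(k_2/k_1)(1 − D₀(k_2−k_1)/(k_1 L₀))] / (k_2−k_1).
Here k_2−k_1 = 0.5270 d⁻¹ and 1 − D₀(k_2−k_1)/(k_1 L₀) = 1 − 2.19×0.5270/(0.443×30.0) = 0.9132, so
t_c = ln(2.190 × 0.9132) / 0.5270 = 0.6929 / 0.5270 = 1.315 d.
D_c = (k_1/k_2) L₀ e^(−k_1 t_c) = (0.443/0.970) × 30.0 × e^(−0.443×1.315) = 0.4567 × 30.0 × 0.5585 = 7.652 mg/L.
Minimum DO = C_s − D_c = 8.59 − 7.652 = 0.9375 mg/L.
x_c = v t_c = 0.277 m/s × 1.315 d × 86400 s/d = 31470 m ≈ 31.5 km.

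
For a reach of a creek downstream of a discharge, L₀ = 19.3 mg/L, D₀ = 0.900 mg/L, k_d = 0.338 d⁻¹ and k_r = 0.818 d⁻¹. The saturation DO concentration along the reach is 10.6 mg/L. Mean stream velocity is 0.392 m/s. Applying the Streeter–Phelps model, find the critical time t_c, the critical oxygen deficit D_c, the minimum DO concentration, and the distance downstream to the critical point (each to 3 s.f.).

t_c ≈ 1.70 d; D_c ≈ 4.49 mg/L; min DO ≈ 6.11 mg/L; x_c ≈ 57.5 km

With k_r/k_d = 2.420 and 1 − D₀(k_r−k_d)/(k_d L₀) = 0.9338,
t_c = ln(2.420 × 0.9338) / (0.818 − 0.338) = ln(2.260) / 0.4800 = 0.8153/0.4800 = 1.699 d.
L(t_c) = L₀ e^(−k_d t_c) = 19.3 × 0.5632 = 10.87 mg/L, and at the critical point k_r D_c = k_d L, so D_c = (0.338/0.818) × 10.87 = 4.491 mg/L.
Minimum DO = C_s − D_c = 10.6 − 4.491 = 6.109 mg/L.
x_c = v t_c = 0.392 m/s × 1.699 d × 86400 s/d = 57530 m ≈ 57.5 km.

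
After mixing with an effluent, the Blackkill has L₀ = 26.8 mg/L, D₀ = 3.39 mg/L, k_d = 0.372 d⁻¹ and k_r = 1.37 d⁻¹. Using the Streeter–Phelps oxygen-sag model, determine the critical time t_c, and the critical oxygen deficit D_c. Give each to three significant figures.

With k_r/k_d = 3.683 and 1 − D₀(k_r−k_d)/(k_d L₀) = 0.6606,
t_c = ln(3.683 × 0.6606) / (1.37 − 0.372) = ln(2.433) / 0.9980 = 0.8891/0.9980 = 0.8909 d.
L(t_c) = L₀ e^(−k_d t_c) = 26.8 × 0.7179 = 19.24 mg/L, and at the critical point k_r D_c = k_d L, so D_c = (0.372/1.37) × 19.24 = 5.224 mg/L.

t_c ≈ 0.891 d; D_c ≈ 5.22 mg/L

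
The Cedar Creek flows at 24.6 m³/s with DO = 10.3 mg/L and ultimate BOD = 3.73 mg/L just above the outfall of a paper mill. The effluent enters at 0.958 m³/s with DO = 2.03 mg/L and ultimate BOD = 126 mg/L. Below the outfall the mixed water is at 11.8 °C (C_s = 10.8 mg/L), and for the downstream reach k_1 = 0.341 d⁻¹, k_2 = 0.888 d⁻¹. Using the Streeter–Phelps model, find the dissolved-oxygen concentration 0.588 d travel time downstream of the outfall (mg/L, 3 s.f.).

DO ≈ 9.15 mg/L

Mixed DO = (24.6×10.3 + 0.958×2.03)/(24.6+0.958) = 255.3/25.56 = 9.990 mg/L.
Mixed L₀ = (24.6×3.73 + 0.958×126)/(25.56) = 212.5/25.56 = 8.313 mg/L.
Initial deficit D₀ = C_s − DO₀ = 10.8 − 9.990 = 0.8100 mg/L.
D(0.588) = [0.341×8.313/(0.888−0.341)](e^(−0.341×0.588) − e^(−0.888×0.588)) + 0.8100 e^(−0.888×0.588)
= 5.182 × (0.8183 − 0.5932) + 0.8100 × 0.5932 = 1.647 mg/L.
DO = 10.8 − 1.647 = 9.153 mg/L.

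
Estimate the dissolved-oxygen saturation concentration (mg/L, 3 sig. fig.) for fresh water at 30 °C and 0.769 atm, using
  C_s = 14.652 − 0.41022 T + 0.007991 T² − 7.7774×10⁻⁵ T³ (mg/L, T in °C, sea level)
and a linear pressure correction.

At sea level: C_s = 14.652 − 0.41022×30 + 0.007991×30² − 7.7774×10⁻⁵×30³ = 7.437 mg/L.
Pressure correction: C_s' = 7.437 × 0.769 = 5.719 mg/L.

C_s ≈ 5.72 mg/L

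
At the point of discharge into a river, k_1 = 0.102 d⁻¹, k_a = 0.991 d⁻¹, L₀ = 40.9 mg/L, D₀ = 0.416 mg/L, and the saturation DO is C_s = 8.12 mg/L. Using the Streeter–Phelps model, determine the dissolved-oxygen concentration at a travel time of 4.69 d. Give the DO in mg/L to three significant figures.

DO ≈ 5.25 mg/L

k_1 L₀/(k_a−k_1) = 0.102×40.9/(0.991−0.102) = 4.172/0.8890 = 4.693 mg/L.
e^(−k_1 t) = e^(−0.102×4.690) = 0.6198; e^(−k_a t) = e^(−0.991×4.690) = 0.009583.
D = 4.693 × (0.6198 − 0.009583) + 0.416 × 0.009583 = 2.863 + 0.003986 = 2.867 mg/L.
DO = C_s − D = 8.12 − 2.867 = 5.253 mg/L.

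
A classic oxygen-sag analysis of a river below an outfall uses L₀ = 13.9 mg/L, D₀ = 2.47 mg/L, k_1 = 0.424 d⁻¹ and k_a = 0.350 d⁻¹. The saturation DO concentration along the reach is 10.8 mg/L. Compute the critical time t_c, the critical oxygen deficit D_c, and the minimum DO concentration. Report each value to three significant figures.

t_c ≈ 2.18 d; D_c ≈ 6.68 mg/L; min DO ≈ 4.12 mg/L

t_c = [1/(k_a−k_1)] ln[(k_a/k_1)(1 − D₀(k_a−k_1)/(k_1 L₀))]
= [1/(0.350−0.424)] ln[(0.350/0.424)(1 − 2.47×-0.07400/(0.424×13.9))]
= (1/-0.07400) ln[0.8255 × 1.031] = -13.51 × ln(0.8511) = -13.51 × -0.1613 = 2.179 d.
D_c = (k_1/k_a) L₀ e^(−k_1 t_c) = (0.424/0.350) × 13.9 × e^(−0.424×2.179) = 1.211 × 13.9 × 0.3969 = 6.684 mg/L.
Minimum DO = C_s − D_c = 10.8 − 6.684 = 4.116 mg/L.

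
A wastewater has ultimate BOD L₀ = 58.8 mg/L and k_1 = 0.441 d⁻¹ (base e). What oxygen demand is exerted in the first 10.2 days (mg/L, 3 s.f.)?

y_t = L₀(1 − e^(−k_1 t)) = 58.8 × (1 − e^(−0.441×10.2))
= 58.8 × (1 − 0.01113) = 58.8 × 0.9889 = 58.15 mg/L.

y ≈ 58.1 mg/L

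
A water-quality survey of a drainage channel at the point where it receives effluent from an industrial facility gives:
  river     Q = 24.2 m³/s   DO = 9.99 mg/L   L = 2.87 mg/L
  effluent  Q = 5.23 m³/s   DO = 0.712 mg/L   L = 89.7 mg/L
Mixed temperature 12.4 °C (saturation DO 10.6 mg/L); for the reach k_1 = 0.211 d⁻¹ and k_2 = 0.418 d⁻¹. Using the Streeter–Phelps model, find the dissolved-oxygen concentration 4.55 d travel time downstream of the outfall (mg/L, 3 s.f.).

DO ≈ 5.91 mg/L

Mixed DO = (24.2×9.99 + 5.23×0.712)/(24.2+5.23) = 245.5/29.43 = 8.341 mg/L.
Mixed L₀ = (24.2×2.87 + 5.23×89.7)/(29.43) = 538.6/29.43 = 18.30 mg/L.
Initial deficit D₀ = C_s − DO₀ = 10.6 − 8.341 = 2.259 mg/L.
D(4.55) = [0.211×18.30/(0.418−0.211)](e^(−0.211×4.55) − e^(−0.418×4.55)) + 2.259 e^(−0.418×4.55)
= 18.65 × (0.3829 − 0.1493) + 2.259 × 0.1493 = 4.695 mg/L.
DO = 10.6 − 4.695 = 5.905 mg/L.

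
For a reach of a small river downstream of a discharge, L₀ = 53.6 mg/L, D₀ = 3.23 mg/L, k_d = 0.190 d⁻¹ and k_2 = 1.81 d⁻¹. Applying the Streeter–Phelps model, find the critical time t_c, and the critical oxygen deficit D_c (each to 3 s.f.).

At the critical point dD/dt = 0, so k_d L₀ e^(−k_d t) = k_2 D. Substituting D(t) from the Streeter–Phelps equation and solving for t gives
t_c = ln[(k_2/k_d)(1 − D₀(k_2−k_d)/(k_d L₀))] / (k_2−k_d).
Here k_2−k_d = 1.620 d⁻¹ and 1 − D₀(k_2−k_d)/(k_d L₀) = 1 − 3.23×1.620/(0.190×53.6) = 0.4862, so
t_c = ln(9.526 × 0.4862) / 1.620 = 1.533 / 1.620 = 0.9462 d.
L(t_c) = L₀ e^(−k_d t_c) = 53.6 × 0.8354 = 44.78 mg/L, and at the critical point k_2 D_c = k_d L, so D_c = (0.190/1.81) × 44.78 = 4.701 mg/L.

t_c ≈ 0.946 d; D_c ≈ 4.70 mg/L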